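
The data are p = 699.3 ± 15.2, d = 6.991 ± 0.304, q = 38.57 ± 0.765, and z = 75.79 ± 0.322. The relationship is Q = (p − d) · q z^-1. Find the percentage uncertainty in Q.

Let u = p − d = 692.3. δu = √(δp² + δd²) = √(231 + 0.0924) = 15.2, so δu/u = 0.0220.
Q is then a monomial in u, q, z:
δQ/Q = √((δu/u)² + (1·δq/q)² + (-1·δz/z)²) = √(0.000482 + 0.000393 + 1.81e-05) = 0.0299

2.99%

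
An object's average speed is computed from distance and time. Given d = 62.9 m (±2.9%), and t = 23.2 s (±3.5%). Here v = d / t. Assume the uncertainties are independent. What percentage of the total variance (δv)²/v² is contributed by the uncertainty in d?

40.7%

(δv/v)² = (1·δd/d)² + (-1·δt/t)²
  d term: (1×0.0290)² = 0.000841
  t term: (-1×0.0350)² = 0.00123
Total = 0.00207. Share from d = 0.000841/0.00207 = 0.407.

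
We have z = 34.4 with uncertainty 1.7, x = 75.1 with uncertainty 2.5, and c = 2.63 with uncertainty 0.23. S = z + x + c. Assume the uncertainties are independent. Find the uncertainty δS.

3.03

S is a linear combination, so absolute uncertainties add in quadrature:
  (δz)² = 2.89;  (δx)² = 6.25;  (δc)² = 0.0529
δS = √(9.19) = 3.03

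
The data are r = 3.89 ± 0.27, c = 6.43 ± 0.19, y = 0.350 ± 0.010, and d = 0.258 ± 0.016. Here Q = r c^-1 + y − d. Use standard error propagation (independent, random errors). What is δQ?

0.0494

Let p = r·c^-1 = 0.605. δp/p = √((1·δr/r)² + (-1·δc/c)²) = √(0.00482 + 0.000873) = 0.0754, so δp = 0.0456.
Q = p + y − d: δQ = √(δp² + δy² + δd²) = √(0.00208 + 0.000100 + 0.000256) = 0.0494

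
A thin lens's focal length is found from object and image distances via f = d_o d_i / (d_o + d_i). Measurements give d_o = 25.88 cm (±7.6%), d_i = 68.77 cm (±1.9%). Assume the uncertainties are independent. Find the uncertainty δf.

1.04 cm

∂f/∂d_o = (d_i/(d_o+d_i))² = 0.528;  ∂f/∂d_i = (d_o/(d_o+d_i))² = 0.0748
δf = √((∂f/∂d_o · δd_o)² + (∂f/∂d_i · δd_i)²) = √(1.08 + 0.00954) = 1.04 cm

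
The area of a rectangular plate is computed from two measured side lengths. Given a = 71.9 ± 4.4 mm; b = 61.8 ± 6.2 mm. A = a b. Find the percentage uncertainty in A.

Relative error in a monomial: (δA/A)² = Σ (nᵢ · δxᵢ/xᵢ)².
  (1·δa/a)² = (1×0.0612)² = 0.00374;  (1·δb/b)² = (1×0.100)² = 0.0101
δA/A = √(0.0138) = 0.118

11.8%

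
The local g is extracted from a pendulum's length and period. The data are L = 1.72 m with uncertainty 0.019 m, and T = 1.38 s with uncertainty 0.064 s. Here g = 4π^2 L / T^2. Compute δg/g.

Each factor contributes (exponent × relative error)² to (δg/g)²:
  (1·δL/L)² = (1×0.0110)² = 0.000122;  (-2·δT/T)² = (-2×0.0464)² = 0.00860
δg/g = √(0.00873) = 0.0934

0.0934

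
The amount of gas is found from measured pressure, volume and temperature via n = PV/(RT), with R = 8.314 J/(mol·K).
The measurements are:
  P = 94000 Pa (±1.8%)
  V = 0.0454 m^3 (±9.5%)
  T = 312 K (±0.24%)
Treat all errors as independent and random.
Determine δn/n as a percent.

9.67%

For a monomial n ∝ P, V, T^-1, fractional errors add in quadrature:
  (1·δP/P)² = (1×0.0180)² = 0.000324;  (1·δV/V)² = (1×0.0950)² = 0.00902;  (-1·δT/T)² = (-1×0.00240)² = 5.76e-06
δn/n = √(0.00935) = 0.0967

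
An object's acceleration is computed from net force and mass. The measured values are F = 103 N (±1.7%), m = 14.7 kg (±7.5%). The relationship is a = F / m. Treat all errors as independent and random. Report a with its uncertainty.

7.01 ± 0.539 m/s^2

Since a is a product/quotient, work with relative uncertainties:
  (1·δF/F)² = (1×0.0170)² = 0.000289;  (-1·δm/m)² = (-1×0.0750)² = 0.00562
δa/a = √(0.00591) = 0.0769
a = 7.01 m/s^2, so δa = 0.0769 × 7.01 = 0.539 m/s^2.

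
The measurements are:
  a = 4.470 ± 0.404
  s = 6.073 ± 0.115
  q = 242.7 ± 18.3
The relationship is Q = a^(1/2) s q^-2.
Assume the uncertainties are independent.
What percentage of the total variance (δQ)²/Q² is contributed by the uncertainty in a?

8.12%

(δQ/Q)² = (½·δa/a)² + (1·δs/s)² + (-2·δq/q)²
  a term: (0.5×0.0904)² = 0.00204
  s term: (1×0.0189)² = 0.000359
  q term: (-2×0.0754)² = 0.0227
Total = 0.0251. Share from a = 0.00204/0.0251 = 0.0812.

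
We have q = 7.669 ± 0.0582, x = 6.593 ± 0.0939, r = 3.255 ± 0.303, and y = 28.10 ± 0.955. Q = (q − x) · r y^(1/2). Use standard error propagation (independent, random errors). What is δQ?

2.59

Let u = q − x = 1.076. δu = √(δq² + δx²) = √(0.00339 + 0.00882) = 0.110, so δu/u = 0.103.
Q is then a monomial in u, r, y:
δQ/Q = √((δu/u)² + (1·δr/r)² + (½·δy/y)²) = √(0.0105 + 0.00867 + 0.000289) = 0.140
Q = 18.57, so δQ = 0.140 × 18.57 = 2.59.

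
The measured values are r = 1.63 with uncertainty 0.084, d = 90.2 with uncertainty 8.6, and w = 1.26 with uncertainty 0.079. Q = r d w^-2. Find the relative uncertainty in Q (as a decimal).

Since Q is a product/quotient, work with relative uncertainties:
  (1·δr/r)² = (1×0.0515)² = 0.00266;  (1·δd/d)² = (1×0.0953)² = 0.00909;  (-2·δw/w)² = (-2×0.0627)² = 0.0157
δQ/Q = √(0.0275) = 0.166

0.166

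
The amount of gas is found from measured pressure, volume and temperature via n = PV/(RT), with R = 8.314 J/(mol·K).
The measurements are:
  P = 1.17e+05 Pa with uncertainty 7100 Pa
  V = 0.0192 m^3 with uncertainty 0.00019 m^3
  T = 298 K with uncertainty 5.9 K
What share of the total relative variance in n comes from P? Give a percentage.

88.3%

(δn/n)² = (1·δP/P)² + (1·δV/V)² + (-1·δT/T)²
  P term: (1×0.0607)² = 0.00368
  V term: (1×0.00990)² = 9.79e-05
  T term: (-1×0.0198)² = 0.000392
Total = 0.00417. Share from P = 0.00368/0.00417 = 0.883.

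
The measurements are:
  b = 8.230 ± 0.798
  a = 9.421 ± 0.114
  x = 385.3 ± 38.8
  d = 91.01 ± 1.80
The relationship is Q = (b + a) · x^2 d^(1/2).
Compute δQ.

5.17e+06

Let u = b + a = 17.65. δu = √(δb² + δa²) = √(0.637 + 0.0130) = 0.806, so δu/u = 0.0457.
Q is then a monomial in u, x, d:
δQ/Q = √((δu/u)² + (2·δx/x)² + (½·δd/d)²) = √(0.00209 + 0.0406 + 9.78e-05) = 0.207
Q = 2.5e+07, so δQ = 0.207 × 2.5e+07 = 5.17e+06.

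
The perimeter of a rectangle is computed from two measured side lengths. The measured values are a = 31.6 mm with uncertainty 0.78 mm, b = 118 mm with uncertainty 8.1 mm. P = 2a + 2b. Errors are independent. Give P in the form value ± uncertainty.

Absolute uncertainties add in quadrature for a linear combination:
  (2·δa)² = 2.43;  (2·δb)² = 262
δP = √(265) = 16.3 mm
P = 299 mm.

299 ± 16.3 mm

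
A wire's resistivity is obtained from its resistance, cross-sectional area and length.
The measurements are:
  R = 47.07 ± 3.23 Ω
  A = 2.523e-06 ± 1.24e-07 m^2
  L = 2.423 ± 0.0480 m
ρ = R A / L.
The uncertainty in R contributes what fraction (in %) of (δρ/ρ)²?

(δρ/ρ)² = (1·δR/R)² + (1·δA/A)² + (-1·δL/L)²
  R term: (1×0.0686)² = 0.00471
  A term: (1×0.0491)² = 0.00242
  L term: (-1×0.0198)² = 0.000392
Total = 0.00752. Share from R = 0.00471/0.00752 = 0.626.

62.6%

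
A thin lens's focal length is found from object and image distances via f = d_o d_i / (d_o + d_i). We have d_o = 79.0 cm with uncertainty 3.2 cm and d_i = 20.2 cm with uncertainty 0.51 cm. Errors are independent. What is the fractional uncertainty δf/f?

0.0217

∂f/∂d_o = (d_i/(d_o+d_i))² = 0.0415;  ∂f/∂d_i = (d_o/(d_o+d_i))² = 0.634
δf = √((∂f/∂d_o · δd_o)² + (∂f/∂d_i · δd_i)²) = √(0.0176 + 0.105) = 0.350 cm
f = 16.1 cm, so δf/f = 0.350/16.1 = 0.0217.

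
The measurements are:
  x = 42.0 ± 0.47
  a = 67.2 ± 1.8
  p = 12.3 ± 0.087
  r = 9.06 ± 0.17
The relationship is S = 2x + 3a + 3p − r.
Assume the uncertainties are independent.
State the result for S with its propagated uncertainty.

313 ± 5.49

For a sum/difference, combine absolute errors in quadrature:
  (2·δx)² = 0.884;  (3·δa)² = 29.2;  (3·δp)² = 0.0681;  (δr)² = 0.0289
δS = √(30.1) = 5.49
S = 313.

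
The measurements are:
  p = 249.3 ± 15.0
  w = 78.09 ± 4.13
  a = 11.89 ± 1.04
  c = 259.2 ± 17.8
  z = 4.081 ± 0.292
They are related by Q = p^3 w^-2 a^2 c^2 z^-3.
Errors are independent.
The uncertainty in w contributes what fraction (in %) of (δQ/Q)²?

(δQ/Q)² = (3·δp/p)² + (-2·δw/w)² + (2·δa/a)² + (2·δc/c)² + (-3·δz/z)²
  p term: (3×0.0602)² = 0.0326
  w term: (-2×0.0529)² = 0.0112
  a term: (2×0.0875)² = 0.0306
  c term: (2×0.0687)² = 0.0189
  z term: (-3×0.0716)² = 0.0461
Total = 0.139. Share from w = 0.0112/0.139 = 0.0803.

8.03%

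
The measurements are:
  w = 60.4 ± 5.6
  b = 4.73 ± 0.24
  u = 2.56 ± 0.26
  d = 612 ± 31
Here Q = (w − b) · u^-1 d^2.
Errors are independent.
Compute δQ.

Let h = w − b = 55.7. δh = √(δw² + δb²) = √(31.4 + 0.0576) = 5.61, so δh/h = 0.101.
Q is then a monomial in h, u, d:
δQ/Q = √((δh/h)² + (-1·δu/u)² + (2·δd/d)²) = √(0.0101 + 0.0103 + 0.0103) = 0.175
Q = 8.14e+06, so δQ = 0.175 × 8.14e+06 = 1.43e+06.

1.43e+06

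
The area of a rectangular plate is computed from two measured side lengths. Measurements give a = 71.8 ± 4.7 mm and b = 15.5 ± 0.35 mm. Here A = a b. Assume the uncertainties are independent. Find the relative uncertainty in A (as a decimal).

A is a product of powers, so relative uncertainties combine in quadrature:
  (1·δa/a)² = (1×0.0655)² = 0.00428;  (1·δb/b)² = (1×0.0226)² = 0.000510
δA/A = √(0.00479) = 0.0692

0.0692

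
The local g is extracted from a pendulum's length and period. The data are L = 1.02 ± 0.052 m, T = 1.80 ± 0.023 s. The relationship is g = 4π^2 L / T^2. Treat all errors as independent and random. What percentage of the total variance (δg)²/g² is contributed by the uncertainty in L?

79.9%

(δg/g)² = (1·δL/L)² + (-2·δT/T)²
  L term: (1×0.0510)² = 0.00260
  T term: (-2×0.0128)² = 0.000653
Total = 0.00325. Share from L = 0.00260/0.00325 = 0.799.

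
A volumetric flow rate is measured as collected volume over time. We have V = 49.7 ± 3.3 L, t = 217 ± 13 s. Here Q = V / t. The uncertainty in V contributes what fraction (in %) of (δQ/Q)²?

(δQ/Q)² = (1·δV/V)² + (-1·δt/t)²
  V term: (1×0.0664)² = 0.00441
  t term: (-1×0.0599)² = 0.00359
Total = 0.00800. Share from V = 0.00441/0.00800 = 0.551.

55.1%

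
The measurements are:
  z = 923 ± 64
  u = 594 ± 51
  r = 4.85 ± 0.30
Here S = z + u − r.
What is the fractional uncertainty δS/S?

Sums and differences: (δS)² = Σ (cᵢ δxᵢ)².
  (δz)² = 4100;  (δu)² = 2600;  (δr)² = 0.0900
δS = √(6700) = 81.8
S = 1510, so δS/S = 81.8/1510 = 0.0541.

0.0541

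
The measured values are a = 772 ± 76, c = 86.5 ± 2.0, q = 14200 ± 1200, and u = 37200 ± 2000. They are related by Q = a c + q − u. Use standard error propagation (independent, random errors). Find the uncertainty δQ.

Let p = a·c = 66800. δp/p = √((1·δa/a)² + (1·δc/c)²) = √(0.00969 + 0.000535) = 0.101, so δp = 6750.
Q = p + q − u: δQ = √(δp² + δq² + δu²) = √(4.56e+07 + 1.44e+06 + 4e+06) = 7140

7140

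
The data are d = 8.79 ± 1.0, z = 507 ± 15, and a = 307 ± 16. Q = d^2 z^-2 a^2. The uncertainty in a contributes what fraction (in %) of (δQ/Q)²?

(δQ/Q)² = (2·δd/d)² + (-2·δz/z)² + (2·δa/a)²
  d term: (2×0.114)² = 0.0518
  z term: (-2×0.0296)² = 0.00350
  a term: (2×0.0521)² = 0.0109
Total = 0.0661. Share from a = 0.0109/0.0661 = 0.164.

16.4%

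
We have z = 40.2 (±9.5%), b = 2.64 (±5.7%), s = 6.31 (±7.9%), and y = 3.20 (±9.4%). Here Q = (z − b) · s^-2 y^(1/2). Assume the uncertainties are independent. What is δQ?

0.327

Let u = z − b = 37.6. δu = √(δz² + δb²) = √(14.6 + 0.0226) = 3.82, so δu/u = 0.102.
Q is then a monomial in u, s, y:
δQ/Q = √((δu/u)² + (-2·δs/s)² + (½·δy/y)²) = √(0.0104 + 0.0250 + 0.00221) = 0.194
Q = 1.69, so δQ = 0.194 × 1.69 = 0.327.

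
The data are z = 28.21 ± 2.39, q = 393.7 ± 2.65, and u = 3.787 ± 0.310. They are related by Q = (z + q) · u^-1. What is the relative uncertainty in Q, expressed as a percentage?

8.23%

Let w = z + q = 421.9. δw = √(δz² + δq²) = √(5.71 + 7.02) = 3.57, so δw/w = 0.00846.
Q is then a monomial in w, u:
δQ/Q = √((δw/w)² + (-1·δu/u)²) = √(7.15e-05 + 0.00670) = 0.0823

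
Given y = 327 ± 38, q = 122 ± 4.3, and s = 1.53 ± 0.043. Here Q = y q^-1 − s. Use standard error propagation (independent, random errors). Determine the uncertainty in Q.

Let p = y·q^-1 = 2.68. δp/p = √((1·δy/y)² + (-1·δq/q)²) = √(0.0135 + 0.00124) = 0.121, so δp = 0.325.
Q = p − s: δQ = √(δp² + δs²) = √(0.106 + 0.00185) = 0.328

0.328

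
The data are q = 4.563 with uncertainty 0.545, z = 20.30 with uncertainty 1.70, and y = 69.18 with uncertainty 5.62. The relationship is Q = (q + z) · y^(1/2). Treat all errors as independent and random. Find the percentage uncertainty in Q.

Let u = q + z = 24.86. δu = √(δq² + δz²) = √(0.297 + 2.89) = 1.79, so δu/u = 0.0718.
Q is then a monomial in u, y:
δQ/Q = √((δu/u)² + (½·δy/y)²) = √(0.00516 + 0.00165) = 0.0825

8.25%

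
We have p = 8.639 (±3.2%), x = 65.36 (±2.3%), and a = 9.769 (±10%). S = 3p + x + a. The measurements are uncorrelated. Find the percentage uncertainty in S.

1.95%

Each term contributes (cᵢ δxᵢ)² to (δS)²:
  (3·δp)² = 0.688;  (δx)² = 2.26;  (δa)² = 0.954
δS = √(3.90) = 1.98
S = 101.0, so δS/S = 1.98/101.0 = 0.0195.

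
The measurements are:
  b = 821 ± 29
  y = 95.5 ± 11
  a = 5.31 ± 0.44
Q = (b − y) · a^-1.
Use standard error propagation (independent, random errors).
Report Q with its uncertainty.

Let u = b − y = 726. δu = √(δb² + δy²) = √(841 + 121) = 31.0, so δu/u = 0.0428.
Q is then a monomial in u, a:
δQ/Q = √((δu/u)² + (-1·δa/a)²) = √(0.00183 + 0.00687) = 0.0932
Q = 137, so δQ = 0.0932 × 137 = 12.7.

137 ± 12.7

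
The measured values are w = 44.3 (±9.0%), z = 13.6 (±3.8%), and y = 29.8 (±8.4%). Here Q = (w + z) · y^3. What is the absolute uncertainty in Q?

Let u = w + z = 57.9. δu = √(δw² + δz²) = √(15.9 + 0.267) = 4.02, so δu/u = 0.0694.
Q is then a monomial in u, y:
δQ/Q = √((δu/u)² + (3·δy/y)²) = √(0.00482 + 0.0635) = 0.261
Q = 1.53e+06, so δQ = 0.261 × 1.53e+06 = 4.01e+05.

4.01e+05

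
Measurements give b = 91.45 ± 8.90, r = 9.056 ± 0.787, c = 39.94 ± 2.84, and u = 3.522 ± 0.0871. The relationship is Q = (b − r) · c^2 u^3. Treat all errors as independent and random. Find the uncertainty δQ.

1.11e+06

Let w = b − r = 82.39. δw = √(δb² + δr²) = √(79.2 + 0.619) = 8.93, so δw/w = 0.108.
Q is then a monomial in w, c, u:
δQ/Q = √((δw/w)² + (2·δc/c)² + (3·δu/u)²) = √(0.0118 + 0.0202 + 0.00550) = 0.194
Q = 5.742e+06, so δQ = 0.194 × 5.742e+06 = 1.11e+06.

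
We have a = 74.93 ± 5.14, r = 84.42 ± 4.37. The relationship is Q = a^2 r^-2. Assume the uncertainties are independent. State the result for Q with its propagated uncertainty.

0.7878 ± 0.135

Relative error in a monomial: (δQ/Q)² = Σ (nᵢ · δxᵢ/xᵢ)².
  (2·δa/a)² = (2×0.0686)² = 0.0188;  (-2·δr/r)² = (-2×0.0518)² = 0.0107
δQ/Q = √(0.0295) = 0.172
Q = 0.7878, so δQ = 0.172 × 0.7878 = 0.135.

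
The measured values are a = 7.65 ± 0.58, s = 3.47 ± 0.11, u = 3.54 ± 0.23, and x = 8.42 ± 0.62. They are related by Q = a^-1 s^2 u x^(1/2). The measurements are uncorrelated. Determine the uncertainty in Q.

Relative error in a monomial: (δQ/Q)² = Σ (nᵢ · δxᵢ/xᵢ)².
  (-1·δa/a)² = (-1×0.0758)² = 0.00575;  (2·δs/s)² = (2×0.0317)² = 0.00402;  (1·δu/u)² = (1×0.0650)² = 0.00422;  (½·δx/x)² = (0.5×0.0736)² = 0.00136
δQ/Q = √(0.0153) = 0.124
Q = 16.2, so δQ = 0.124 × 16.2 = 2.00.

2.00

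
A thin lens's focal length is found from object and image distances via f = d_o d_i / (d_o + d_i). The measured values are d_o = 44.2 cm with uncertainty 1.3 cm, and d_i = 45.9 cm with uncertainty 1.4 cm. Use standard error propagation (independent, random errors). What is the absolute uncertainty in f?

0.477 cm

∂f/∂d_o = (d_i/(d_o+d_i))² = 0.260;  ∂f/∂d_i = (d_o/(d_o+d_i))² = 0.241
δf = √((∂f/∂d_o · δd_o)² + (∂f/∂d_i · δd_i)²) = √(0.114 + 0.114) = 0.477 cm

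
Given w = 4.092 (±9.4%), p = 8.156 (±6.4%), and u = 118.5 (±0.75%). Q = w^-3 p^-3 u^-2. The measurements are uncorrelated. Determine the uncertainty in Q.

Products/powers → add relative errors in quadrature, weighted by exponent:
  (-3·δw/w)² = (-3×0.0940)² = 0.0795;  (-3·δp/p)² = (-3×0.0640)² = 0.0369;  (-2·δu/u)² = (-2×0.00750)² = 0.000225
δQ/Q = √(0.117) = 0.341
Q = 1.916e-09, so δQ = 0.341 × 1.916e-09 = 6.54e-10.

6.54e-10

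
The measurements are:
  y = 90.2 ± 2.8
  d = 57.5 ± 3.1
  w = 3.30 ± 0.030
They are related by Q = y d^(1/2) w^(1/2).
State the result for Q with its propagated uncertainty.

Q is a product of powers, so relative uncertainties combine in quadrature:
  (1·δy/y)² = (1×0.0310)² = 0.000964;  (½·δd/d)² = (0.5×0.0539)² = 0.000727;  (½·δw/w)² = (0.5×0.00909)² = 2.07e-05
δQ/Q = √(0.00171) = 0.0414
Q = 1240, so δQ = 0.0414 × 1240 = 51.4.

1240 ± 51.4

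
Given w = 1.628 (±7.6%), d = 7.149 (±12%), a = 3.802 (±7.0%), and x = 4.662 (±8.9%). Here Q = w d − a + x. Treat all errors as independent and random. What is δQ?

1.73

Let p = w·d = 11.64. δp/p = √((1·δw/w)² + (1·δd/d)²) = √(0.00578 + 0.0144) = 0.142, so δp = 1.65.
Q = p − a + x: δQ = √(δp² + δa² + δx²) = √(2.73 + 0.0708 + 0.172) = 1.73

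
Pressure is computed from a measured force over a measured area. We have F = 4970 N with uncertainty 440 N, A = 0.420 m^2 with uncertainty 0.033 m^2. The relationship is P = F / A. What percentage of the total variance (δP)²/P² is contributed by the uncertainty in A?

(δP/P)² = (1·δF/F)² + (-1·δA/A)²
  F term: (1×0.0885)² = 0.00784
  A term: (-1×0.0786)² = 0.00617
Total = 0.0140. Share from A = 0.00617/0.0140 = 0.441.

44.1%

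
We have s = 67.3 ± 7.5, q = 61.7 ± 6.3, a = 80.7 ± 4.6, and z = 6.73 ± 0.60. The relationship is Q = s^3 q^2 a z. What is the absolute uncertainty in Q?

2.56e+11

Each factor contributes (exponent × relative error)² to (δQ/Q)²:
  (3·δs/s)² = (3×0.111)² = 0.112;  (2·δq/q)² = (2×0.102)² = 0.0417;  (1·δa/a)² = (1×0.0570)² = 0.00325;  (1·δz/z)² = (1×0.0892)² = 0.00795
δQ/Q = √(0.165) = 0.406
Q = 6.3e+11, so δQ = 0.406 × 6.3e+11 = 2.56e+11.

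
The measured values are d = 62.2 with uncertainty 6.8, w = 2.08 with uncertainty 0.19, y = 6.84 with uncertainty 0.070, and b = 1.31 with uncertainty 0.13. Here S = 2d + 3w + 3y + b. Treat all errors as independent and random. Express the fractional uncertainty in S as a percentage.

8.93%

Absolute uncertainties add in quadrature for a linear combination:
  (2·δd)² = 185;  (3·δw)² = 0.325;  (3·δy)² = 0.0441;  (δb)² = 0.0169
δS = √(185) = 13.6
S = 152, so δS/S = 13.6/152 = 0.0893.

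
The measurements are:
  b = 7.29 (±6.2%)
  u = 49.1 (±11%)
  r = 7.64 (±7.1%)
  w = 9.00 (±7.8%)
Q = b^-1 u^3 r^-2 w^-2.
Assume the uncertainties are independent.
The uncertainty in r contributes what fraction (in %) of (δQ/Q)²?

12.8%

(δQ/Q)² = (-1·δb/b)² + (3·δu/u)² + (-2·δr/r)² + (-2·δw/w)²
  b term: (-1×0.0620)² = 0.00384
  u term: (3×0.110)² = 0.109
  r term: (-2×0.0710)² = 0.0202
  w term: (-2×0.0780)² = 0.0243
Total = 0.157. Share from r = 0.0202/0.157 = 0.128.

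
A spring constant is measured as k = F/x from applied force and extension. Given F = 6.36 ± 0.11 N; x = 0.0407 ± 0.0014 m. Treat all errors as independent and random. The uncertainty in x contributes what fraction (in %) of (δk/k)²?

(δk/k)² = (1·δF/F)² + (-1·δx/x)²
  F term: (1×0.0173)² = 0.000299
  x term: (-1×0.0344)² = 0.00118
Total = 0.00148. Share from x = 0.00118/0.00148 = 0.798.

79.8%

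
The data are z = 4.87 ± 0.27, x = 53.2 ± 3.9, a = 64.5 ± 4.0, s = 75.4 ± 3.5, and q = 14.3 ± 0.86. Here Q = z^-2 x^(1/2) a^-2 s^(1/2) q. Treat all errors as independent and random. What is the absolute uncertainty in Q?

0.00167

Q is a product of powers, so relative uncertainties combine in quadrature:
  (-2·δz/z)² = (-2×0.0554)² = 0.0123;  (½·δx/x)² = (0.5×0.0733)² = 0.00134;  (-2·δa/a)² = (-2×0.0620)² = 0.0154;  (½·δs/s)² = (0.5×0.0464)² = 0.000539;  (1·δq/q)² = (1×0.0601)² = 0.00362
δQ/Q = √(0.0332) = 0.182
Q = 0.00918, so δQ = 0.182 × 0.00918 = 0.00167.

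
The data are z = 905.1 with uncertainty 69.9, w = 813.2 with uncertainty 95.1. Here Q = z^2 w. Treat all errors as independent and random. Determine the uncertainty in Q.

1.29e+08

Since Q is a product/quotient, work with relative uncertainties:
  (2·δz/z)² = (2×0.0772)² = 0.0239;  (1·δw/w)² = (1×0.117)² = 0.0137
δQ/Q = √(0.0375) = 0.194
Q = 6.662e+08, so δQ = 0.194 × 6.662e+08 = 1.29e+08.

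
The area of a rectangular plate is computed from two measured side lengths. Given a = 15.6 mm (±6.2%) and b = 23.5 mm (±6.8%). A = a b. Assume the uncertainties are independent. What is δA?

33.7 mm^2

Products/powers → add relative errors in quadrature, weighted by exponent:
  (1·δa/a)² = (1×0.0620)² = 0.00384;  (1·δb/b)² = (1×0.0680)² = 0.00462
δA/A = √(0.00847) = 0.0920
A = 367 mm^2, so δA = 0.0920 × 367 = 33.7 mm^2.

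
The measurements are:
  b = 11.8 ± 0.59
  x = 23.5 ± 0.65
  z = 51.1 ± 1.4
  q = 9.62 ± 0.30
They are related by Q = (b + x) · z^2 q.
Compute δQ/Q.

0.0678

Let u = b + x = 35.3. δu = √(δb² + δx²) = √(0.348 + 0.423) = 0.878, so δu/u = 0.0249.
Q is then a monomial in u, z, q:
δQ/Q = √((δu/u)² + (2·δz/z)² + (1·δq/q)²) = √(0.000618 + 0.00300 + 0.000973) = 0.0678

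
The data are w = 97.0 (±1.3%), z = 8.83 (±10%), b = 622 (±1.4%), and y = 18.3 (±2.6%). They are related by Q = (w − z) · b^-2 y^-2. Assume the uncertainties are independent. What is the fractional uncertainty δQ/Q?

0.0616

Let u = w − z = 88.2. δu = √(δw² + δz²) = √(1.59 + 0.780) = 1.54, so δu/u = 0.0175.
Q is then a monomial in u, b, y:
δQ/Q = √((δu/u)² + (-2·δb/b)² + (-2·δy/y)²) = √(0.000305 + 0.000784 + 0.00270) = 0.0616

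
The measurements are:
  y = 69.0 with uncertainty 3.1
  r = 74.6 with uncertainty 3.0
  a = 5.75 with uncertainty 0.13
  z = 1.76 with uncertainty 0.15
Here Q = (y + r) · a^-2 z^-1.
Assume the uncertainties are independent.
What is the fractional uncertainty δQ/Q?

0.101

Let u = y + r = 144. δu = √(δy² + δr²) = √(9.61 + 9.00) = 4.31, so δu/u = 0.0300.
Q is then a monomial in u, a, z:
δQ/Q = √((δu/u)² + (-2·δa/a)² + (-1·δz/z)²) = √(0.000902 + 0.00204 + 0.00726) = 0.101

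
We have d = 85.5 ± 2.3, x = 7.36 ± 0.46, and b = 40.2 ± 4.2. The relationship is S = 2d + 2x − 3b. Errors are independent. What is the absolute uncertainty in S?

13.4

Sums and differences: (δS)² = Σ (cᵢ δxᵢ)².
  (2·δd)² = 21.2;  (2·δx)² = 0.846;  (3·δb)² = 159
δS = √(181) = 13.4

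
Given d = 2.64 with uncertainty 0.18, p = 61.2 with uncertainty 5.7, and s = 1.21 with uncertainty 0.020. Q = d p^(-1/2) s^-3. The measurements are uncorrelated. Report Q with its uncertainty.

For a monomial Q ∝ d, p^(-1/2), s^-3, fractional errors add in quadrature:
  (1·δd/d)² = (1×0.0682)² = 0.00465;  (−½·δp/p)² = (-0.5×0.0931)² = 0.00217;  (-3·δs/s)² = (-3×0.0165)² = 0.00246
δQ/Q = √(0.00928) = 0.0963
Q = 0.190, so δQ = 0.0963 × 0.190 = 0.0183.

0.190 ± 0.0183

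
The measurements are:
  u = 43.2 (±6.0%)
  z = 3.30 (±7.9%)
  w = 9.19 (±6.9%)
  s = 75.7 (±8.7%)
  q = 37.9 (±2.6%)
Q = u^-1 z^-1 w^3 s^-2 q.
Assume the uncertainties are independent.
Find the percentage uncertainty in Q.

28.9%

Products/powers → add relative errors in quadrature, weighted by exponent:
  (-1·δu/u)² = (-1×0.0600)² = 0.00360;  (-1·δz/z)² = (-1×0.0790)² = 0.00624;  (3·δw/w)² = (3×0.0690)² = 0.0428;  (-2·δs/s)² = (-2×0.0870)² = 0.0303;  (1·δq/q)² = (1×0.0260)² = 0.000676
δQ/Q = √(0.0836) = 0.289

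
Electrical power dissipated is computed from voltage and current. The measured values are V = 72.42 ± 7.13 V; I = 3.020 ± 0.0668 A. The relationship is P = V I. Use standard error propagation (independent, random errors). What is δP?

Since P is a product/quotient, work with relative uncertainties:
  (1·δV/V)² = (1×0.0985)² = 0.00969;  (1·δI/I)² = (1×0.0221)² = 0.000489
δP/P = √(0.0102) = 0.101
P = 218.7 W, so δP = 0.101 × 218.7 = 22.1 W.

22.1 W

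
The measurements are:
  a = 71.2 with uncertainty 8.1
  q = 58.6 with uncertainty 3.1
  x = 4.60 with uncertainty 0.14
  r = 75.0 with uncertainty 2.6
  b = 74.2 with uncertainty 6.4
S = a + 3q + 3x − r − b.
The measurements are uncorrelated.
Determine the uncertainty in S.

Absolute uncertainties add in quadrature for a linear combination:
  (δa)² = 65.6;  (3·δq)² = 86.5;  (3·δx)² = 0.176;  (δr)² = 6.76;  (δb)² = 41.0
δS = √(200) = 14.1

14.1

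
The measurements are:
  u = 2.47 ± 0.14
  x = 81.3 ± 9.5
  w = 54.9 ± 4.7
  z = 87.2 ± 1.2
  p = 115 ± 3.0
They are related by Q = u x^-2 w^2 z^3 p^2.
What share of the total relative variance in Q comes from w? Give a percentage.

(δQ/Q)² = (1·δu/u)² + (-2·δx/x)² + (2·δw/w)² + (3·δz/z)² + (2·δp/p)²
  u term: (1×0.0567)² = 0.00321
  x term: (-2×0.117)² = 0.0546
  w term: (2×0.0856)² = 0.0293
  z term: (3×0.0138)² = 0.00170
  p term: (2×0.0261)² = 0.00272
Total = 0.0916. Share from w = 0.0293/0.0916 = 0.320.

32.0%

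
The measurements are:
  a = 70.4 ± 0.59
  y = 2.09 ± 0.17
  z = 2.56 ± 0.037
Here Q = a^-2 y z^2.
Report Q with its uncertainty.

Since Q is a product/quotient, work with relative uncertainties:
  (-2·δa/a)² = (-2×0.00838)² = 0.000281;  (1·δy/y)² = (1×0.0813)² = 0.00662;  (2·δz/z)² = (2×0.0145)² = 0.000836
δQ/Q = √(0.00773) = 0.0879
Q = 0.00276, so δQ = 0.0879 × 0.00276 = 0.000243.

0.00276 ± 0.000243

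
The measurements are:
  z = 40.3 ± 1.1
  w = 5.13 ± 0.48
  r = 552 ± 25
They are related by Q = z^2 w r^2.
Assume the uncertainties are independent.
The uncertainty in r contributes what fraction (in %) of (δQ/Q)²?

(δQ/Q)² = (2·δz/z)² + (1·δw/w)² + (2·δr/r)²
  z term: (2×0.0273)² = 0.00298
  w term: (1×0.0936)² = 0.00875
  r term: (2×0.0453)² = 0.00820
Total = 0.0199. Share from r = 0.00820/0.0199 = 0.411.

41.1%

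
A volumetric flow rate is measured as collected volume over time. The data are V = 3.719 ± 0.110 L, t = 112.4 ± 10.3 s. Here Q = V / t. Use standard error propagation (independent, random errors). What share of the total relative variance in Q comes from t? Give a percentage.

(δQ/Q)² = (1·δV/V)² + (-1·δt/t)²
  V term: (1×0.0296)² = 0.000875
  t term: (-1×0.0916)² = 0.00840
Total = 0.00927. Share from t = 0.00840/0.00927 = 0.906.

90.6%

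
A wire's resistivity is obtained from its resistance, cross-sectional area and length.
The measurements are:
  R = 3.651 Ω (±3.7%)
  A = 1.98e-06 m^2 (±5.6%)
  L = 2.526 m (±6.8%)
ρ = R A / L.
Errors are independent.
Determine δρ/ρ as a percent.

9.55%

Each factor contributes (exponent × relative error)² to (δρ/ρ)²:
  (1·δR/R)² = (1×0.0370)² = 0.00137;  (1·δA/A)² = (1×0.0560)² = 0.00314;  (-1·δL/L)² = (-1×0.0680)² = 0.00462
δρ/ρ = √(0.00913) = 0.0955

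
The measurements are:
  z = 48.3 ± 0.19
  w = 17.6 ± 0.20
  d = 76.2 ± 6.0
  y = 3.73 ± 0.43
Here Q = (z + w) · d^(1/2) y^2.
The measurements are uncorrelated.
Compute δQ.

1870

Let u = z + w = 65.9. δu = √(δz² + δw²) = √(0.0361 + 0.0400) = 0.276, so δu/u = 0.00419.
Q is then a monomial in u, d, y:
δQ/Q = √((δu/u)² + (½·δd/d)² + (2·δy/y)²) = √(1.75e-05 + 0.00155 + 0.0532) = 0.234
Q = 8000, so δQ = 0.234 × 8000 = 1870.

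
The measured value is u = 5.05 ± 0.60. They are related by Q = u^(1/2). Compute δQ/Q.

0.0594

Q ∝ u^(1/2), so δQ/Q = |½| · δu/u = 0.5 × 0.119 = 0.0594.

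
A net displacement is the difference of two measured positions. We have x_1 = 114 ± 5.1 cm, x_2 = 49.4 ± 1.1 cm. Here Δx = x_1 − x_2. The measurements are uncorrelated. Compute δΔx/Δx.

For a sum/difference, combine absolute errors in quadrature:
  (δx_1)² = 26.0;  (δx_2)² = 1.21
δΔx = √(27.2) = 5.22 cm
Δx = 64.6 cm, so δΔx/Δx = 5.22/64.6 = 0.0808.

0.0808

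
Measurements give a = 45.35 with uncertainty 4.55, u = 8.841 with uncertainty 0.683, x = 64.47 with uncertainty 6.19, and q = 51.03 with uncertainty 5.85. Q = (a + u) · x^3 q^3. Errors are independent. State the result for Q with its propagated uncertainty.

(1.930 ± 0.881) × 10^12

Let w = a + u = 54.19. δw = √(δa² + δu²) = √(20.7 + 0.466) = 4.60, so δw/w = 0.0849.
Q is then a monomial in w, x, q:
δQ/Q = √((δw/w)² + (3·δx/x)² + (3·δq/q)²) = √(0.00721 + 0.0830 + 0.118) = 0.457
Q = 1.93e+12, so δQ = 0.457 × 1.93e+12 = 8.81e+11.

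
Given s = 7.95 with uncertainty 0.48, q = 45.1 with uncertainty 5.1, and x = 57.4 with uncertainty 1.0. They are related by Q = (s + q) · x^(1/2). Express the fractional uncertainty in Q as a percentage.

9.70%

Let u = s + q = 53.1. δu = √(δs² + δq²) = √(0.230 + 26.0) = 5.12, so δu/u = 0.0966.
Q is then a monomial in u, x:
δQ/Q = √((δu/u)² + (½·δx/x)²) = √(0.00932 + 7.59e-05) = 0.0970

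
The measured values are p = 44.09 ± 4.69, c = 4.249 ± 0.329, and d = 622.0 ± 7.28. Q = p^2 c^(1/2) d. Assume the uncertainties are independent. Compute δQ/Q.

Products/powers → add relative errors in quadrature, weighted by exponent:
  (2·δp/p)² = (2×0.106)² = 0.0453;  (½·δc/c)² = (0.5×0.0774)² = 0.00150;  (1·δd/d)² = (1×0.0117)² = 0.000137
δQ/Q = √(0.0469) = 0.217

0.217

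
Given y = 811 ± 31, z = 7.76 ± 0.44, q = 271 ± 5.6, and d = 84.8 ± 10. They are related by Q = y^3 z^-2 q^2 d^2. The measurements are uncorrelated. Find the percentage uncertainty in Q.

Products/powers → add relative errors in quadrature, weighted by exponent:
  (3·δy/y)² = (3×0.0382)² = 0.0131;  (-2·δz/z)² = (-2×0.0567)² = 0.0129;  (2·δq/q)² = (2×0.0207)² = 0.00171;  (2·δd/d)² = (2×0.118)² = 0.0556
δQ/Q = √(0.0833) = 0.289

28.9%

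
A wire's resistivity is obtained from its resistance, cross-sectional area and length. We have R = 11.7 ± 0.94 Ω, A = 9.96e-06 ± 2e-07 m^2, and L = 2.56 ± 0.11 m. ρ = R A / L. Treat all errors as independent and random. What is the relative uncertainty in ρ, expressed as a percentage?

Each factor contributes (exponent × relative error)² to (δρ/ρ)²:
  (1·δR/R)² = (1×0.0803)² = 0.00645;  (1·δA/A)² = (1×0.0201)² = 0.000403;  (-1·δL/L)² = (-1×0.0430)² = 0.00185
δρ/ρ = √(0.00870) = 0.0933

9.33%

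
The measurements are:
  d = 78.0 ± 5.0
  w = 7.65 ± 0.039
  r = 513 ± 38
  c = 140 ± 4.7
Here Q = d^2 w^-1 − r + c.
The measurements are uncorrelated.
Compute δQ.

Let p = d^2·w^-1 = 795. δp/p = √((2·δd/d)² + (-1·δw/w)²) = √(0.0164 + 2.6e-05) = 0.128, so δp = 102.
Q = p − r + c: δQ = √(δp² + δr² + δc²) = √(10400 + 1440 + 22.1) = 109

109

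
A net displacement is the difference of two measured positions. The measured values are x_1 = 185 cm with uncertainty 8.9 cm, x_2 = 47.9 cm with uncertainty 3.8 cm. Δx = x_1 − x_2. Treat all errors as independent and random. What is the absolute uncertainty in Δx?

Δx is a linear combination, so absolute uncertainties add in quadrature:
  (δx_1)² = 79.2;  (δx_2)² = 14.4
δΔx = √(93.7) = 9.68 cm

9.68 cm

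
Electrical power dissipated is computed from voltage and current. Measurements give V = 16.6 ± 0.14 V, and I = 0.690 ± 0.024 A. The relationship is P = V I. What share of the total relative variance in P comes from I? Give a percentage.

94.4%

(δP/P)² = (1·δV/V)² + (1·δI/I)²
  V term: (1×0.00843)² = 7.11e-05
  I term: (1×0.0348)² = 0.00121
Total = 0.00128. Share from I = 0.00121/0.00128 = 0.944.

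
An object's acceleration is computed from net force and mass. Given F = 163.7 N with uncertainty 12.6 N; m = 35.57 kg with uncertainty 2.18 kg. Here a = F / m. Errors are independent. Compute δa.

0.453 m/s^2

Each factor contributes (exponent × relative error)² to (δa/a)²:
  (1·δF/F)² = (1×0.0770)² = 0.00592;  (-1·δm/m)² = (-1×0.0613)² = 0.00376
δa/a = √(0.00968) = 0.0984
a = 4.602 m/s^2, so δa = 0.0984 × 4.602 = 0.453 m/s^2.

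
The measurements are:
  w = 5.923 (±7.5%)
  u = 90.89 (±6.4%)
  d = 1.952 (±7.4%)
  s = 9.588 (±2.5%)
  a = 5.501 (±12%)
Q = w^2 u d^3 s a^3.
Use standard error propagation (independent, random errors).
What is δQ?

1.72e+07

Since Q is a product/quotient, work with relative uncertainties:
  (2·δw/w)² = (2×0.0750)² = 0.0225;  (1·δu/u)² = (1×0.0640)² = 0.00410;  (3·δd/d)² = (3×0.0740)² = 0.0493;  (1·δs/s)² = (1×0.0250)² = 0.000625;  (3·δa/a)² = (3×0.120)² = 0.130
δQ/Q = √(0.206) = 0.454
Q = 3.785e+07, so δQ = 0.454 × 3.785e+07 = 1.72e+07.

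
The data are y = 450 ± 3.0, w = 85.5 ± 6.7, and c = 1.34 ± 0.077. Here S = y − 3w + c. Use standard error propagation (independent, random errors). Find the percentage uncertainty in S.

10.4%

S is a linear combination, so absolute uncertainties add in quadrature:
  (δy)² = 9.00;  (3·δw)² = 404;  (δc)² = 0.00593
δS = √(413) = 20.3
S = 195, so δS/S = 20.3/195 = 0.104.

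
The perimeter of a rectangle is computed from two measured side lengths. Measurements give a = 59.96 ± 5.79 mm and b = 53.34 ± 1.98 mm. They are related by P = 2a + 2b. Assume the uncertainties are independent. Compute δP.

For a sum/difference, combine absolute errors in quadrature:
  (2·δa)² = 134;  (2·δb)² = 15.7
δP = √(150) = 12.2 mm

12.2 mm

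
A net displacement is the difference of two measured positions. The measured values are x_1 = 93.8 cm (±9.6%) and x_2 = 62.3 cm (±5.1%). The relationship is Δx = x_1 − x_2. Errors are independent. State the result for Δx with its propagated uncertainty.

Sums and differences: (δΔx)² = Σ (cᵢ δxᵢ)².
  (δx_1)² = 81.1;  (δx_2)² = 10.1
δΔx = √(91.2) = 9.55 cm
Δx = 31.5 cm.

31.5 ± 9.55 cm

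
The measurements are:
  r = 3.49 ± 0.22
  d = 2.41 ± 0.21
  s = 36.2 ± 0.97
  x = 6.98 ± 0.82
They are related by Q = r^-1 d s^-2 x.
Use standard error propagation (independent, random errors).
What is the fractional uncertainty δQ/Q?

0.168

Q is a product of powers, so relative uncertainties combine in quadrature:
  (-1·δr/r)² = (-1×0.0630)² = 0.00397;  (1·δd/d)² = (1×0.0871)² = 0.00759;  (-2·δs/s)² = (-2×0.0268)² = 0.00287;  (1·δx/x)² = (1×0.117)² = 0.0138
δQ/Q = √(0.0282) = 0.168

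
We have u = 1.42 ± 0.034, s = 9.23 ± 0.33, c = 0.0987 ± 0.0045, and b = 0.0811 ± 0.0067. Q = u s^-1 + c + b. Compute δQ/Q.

Let p = u·s^-1 = 0.154. δp/p = √((1·δu/u)² + (-1·δs/s)²) = √(0.000573 + 0.00128) = 0.0430, so δp = 0.00662.
Q = p + c + b: δQ = √(δp² + δc² + δb²) = √(4.38e-05 + 2.02e-05 + 4.49e-05) = 0.0104
Q = 0.334, so δQ/Q = 0.0104/0.334 = 0.0313.

0.0313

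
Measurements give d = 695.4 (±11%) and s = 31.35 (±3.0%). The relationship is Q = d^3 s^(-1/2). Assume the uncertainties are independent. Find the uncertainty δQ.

1.98e+07

Relative error in a monomial: (δQ/Q)² = Σ (nᵢ · δxᵢ/xᵢ)².
  (3·δd/d)² = (3×0.110)² = 0.109;  (−½·δs/s)² = (-0.5×0.0300)² = 0.000225
δQ/Q = √(0.109) = 0.330
Q = 6.006e+07, so δQ = 0.330 × 6.006e+07 = 1.98e+07.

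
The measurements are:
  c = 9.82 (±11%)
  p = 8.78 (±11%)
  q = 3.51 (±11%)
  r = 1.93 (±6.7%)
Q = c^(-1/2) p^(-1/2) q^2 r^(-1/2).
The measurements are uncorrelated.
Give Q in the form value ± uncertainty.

Since Q is a product/quotient, work with relative uncertainties:
  (−½·δc/c)² = (-0.5×0.110)² = 0.00302;  (−½·δp/p)² = (-0.5×0.110)² = 0.00302;  (2·δq/q)² = (2×0.110)² = 0.0484;  (−½·δr/r)² = (-0.5×0.0670)² = 0.00112
δQ/Q = √(0.0556) = 0.236
Q = 0.955, so δQ = 0.236 × 0.955 = 0.225.

0.955 ± 0.225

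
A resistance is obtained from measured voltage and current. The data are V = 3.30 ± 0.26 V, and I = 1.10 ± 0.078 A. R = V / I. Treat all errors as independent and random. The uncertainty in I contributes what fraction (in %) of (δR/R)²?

(δR/R)² = (1·δV/V)² + (-1·δI/I)²
  V term: (1×0.0788)² = 0.00621
  I term: (-1×0.0709)² = 0.00503
Total = 0.0112. Share from I = 0.00503/0.0112 = 0.448.

44.8%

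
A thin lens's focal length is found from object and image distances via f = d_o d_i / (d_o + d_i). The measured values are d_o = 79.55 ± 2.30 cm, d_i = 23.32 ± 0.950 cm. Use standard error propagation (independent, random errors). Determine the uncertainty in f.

∂f/∂d_o = (d_i/(d_o+d_i))² = 0.0514;  ∂f/∂d_i = (d_o/(d_o+d_i))² = 0.598
δf = √((∂f/∂d_o · δd_o)² + (∂f/∂d_i · δd_i)²) = √(0.0140 + 0.323) = 0.580 cm

0.580 cm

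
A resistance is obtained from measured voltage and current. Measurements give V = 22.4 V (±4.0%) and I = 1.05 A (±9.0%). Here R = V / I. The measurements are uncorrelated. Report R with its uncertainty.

For a monomial R ∝ V, I^-1, fractional errors add in quadrature:
  (1·δV/V)² = (1×0.0400)² = 0.00160;  (-1·δI/I)² = (-1×0.0900)² = 0.00810
δR/R = √(0.00970) = 0.0985
R = 21.3 Ω, so δR = 0.0985 × 21.3 = 2.10 Ω.

21.3 ± 2.10 Ω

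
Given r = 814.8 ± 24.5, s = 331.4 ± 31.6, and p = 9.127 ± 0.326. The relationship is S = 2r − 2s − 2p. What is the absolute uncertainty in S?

S is a linear combination, so absolute uncertainties add in quadrature:
  (2·δr)² = 2400;  (2·δs)² = 3990;  (2·δp)² = 0.425
δS = √(6400) = 80.0

80.0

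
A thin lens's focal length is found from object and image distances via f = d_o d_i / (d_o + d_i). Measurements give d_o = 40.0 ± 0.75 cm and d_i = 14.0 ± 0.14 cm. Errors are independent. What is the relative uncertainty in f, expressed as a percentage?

∂f/∂d_o = (d_i/(d_o+d_i))² = 0.0672;  ∂f/∂d_i = (d_o/(d_o+d_i))² = 0.549
δf = √((∂f/∂d_o · δd_o)² + (∂f/∂d_i · δd_i)²) = √(0.00254 + 0.00590) = 0.0919 cm
f = 10.4 cm, so δf/f = 0.0919/10.4 = 0.00886.

0.886%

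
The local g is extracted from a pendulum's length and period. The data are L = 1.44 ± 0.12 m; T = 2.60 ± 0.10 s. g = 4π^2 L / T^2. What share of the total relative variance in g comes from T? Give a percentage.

46.0%

(δg/g)² = (1·δL/L)² + (-2·δT/T)²
  L term: (1×0.0833)² = 0.00694
  T term: (-2×0.0385)² = 0.00592
Total = 0.0129. Share from T = 0.00592/0.0129 = 0.460.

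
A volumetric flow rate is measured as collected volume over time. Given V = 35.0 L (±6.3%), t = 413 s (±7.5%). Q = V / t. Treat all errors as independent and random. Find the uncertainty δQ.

Relative error in a monomial: (δQ/Q)² = Σ (nᵢ · δxᵢ/xᵢ)².
  (1·δV/V)² = (1×0.0630)² = 0.00397;  (-1·δt/t)² = (-1×0.0750)² = 0.00562
δQ/Q = √(0.00959) = 0.0979
Q = 0.0847 L/s, so δQ = 0.0979 × 0.0847 = 0.00830 L/s.

0.00830 L/s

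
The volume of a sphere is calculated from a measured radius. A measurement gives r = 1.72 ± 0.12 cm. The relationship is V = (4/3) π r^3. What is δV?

V ∝ r^3, so δV/V = |3| · δr/r = 3 × 0.0698 = 0.209.
V = 21.3 cm^3, so δV = 0.209 × 21.3 = 4.46 cm^3.

4.46 cm^3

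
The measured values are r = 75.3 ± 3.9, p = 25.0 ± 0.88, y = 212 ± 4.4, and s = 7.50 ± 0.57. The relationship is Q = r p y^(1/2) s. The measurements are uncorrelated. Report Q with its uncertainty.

For a monomial Q ∝ r, p, y^(1/2), s, fractional errors add in quadrature:
  (1·δr/r)² = (1×0.0518)² = 0.00268;  (1·δp/p)² = (1×0.0352)² = 0.00124;  (½·δy/y)² = (0.5×0.0208)² = 0.000108;  (1·δs/s)² = (1×0.0760)² = 0.00578
δQ/Q = √(0.00981) = 0.0990
Q = 2.06e+05, so δQ = 0.0990 × 2.06e+05 = 20400.

(2.06 ± 0.204) × 10^5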